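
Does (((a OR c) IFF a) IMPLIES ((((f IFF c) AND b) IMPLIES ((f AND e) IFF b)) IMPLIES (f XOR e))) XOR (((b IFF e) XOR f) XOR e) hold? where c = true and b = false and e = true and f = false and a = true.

false

Substituting c=true, b=false, e=true, f=false, a=true:
a OR c = true OR true = true
(a OR c) IFF a = true IFF true = true
f IFF c = false IFF true = false
(f IFF c) AND b = false AND false = false
f AND e = false AND true = false
(f AND e) IFF b = false IFF false = true
((f IFF c) AND b) IMPLIES ((f AND e) IFF b) = false IMPLIES true = true
f XOR e = false XOR true = true
(((f IFF c) AND b) IMPLIES ((f AND e) IFF b)) IMPLIES (f XOR e) = true IMPLIES true = true
((a OR c) IFF a) IMPLIES ((((f IFF c) AND b) IMPLIES ((f AND e) IFF b)) IMPLIES (f XOR e)) = true IMPLIES true = true
b IFF e = false IFF true = false
(b IFF e) XOR f = false XOR false = false
((b IFF e) XOR f) XOR e = false XOR true = true
(((a OR c) IFF a) IMPLIES ((((f IFF c) AND b) IMPLIES ((f AND e) IFF b)) IMPLIES (f XOR e))) XOR (((b IFF e) XOR f) XOR e) = true XOR true = false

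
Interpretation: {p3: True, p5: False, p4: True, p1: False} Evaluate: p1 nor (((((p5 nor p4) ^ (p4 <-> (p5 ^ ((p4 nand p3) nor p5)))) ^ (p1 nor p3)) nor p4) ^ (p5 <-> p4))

p5 nor p4 = False nor True = False
p4 nand p3 = True nand True = False
(p4 nand p3) nor p5 = False nor False = True
p5 ^ ((p4 nand p3) nor p5) = False ^ True = True
p4 <-> (p5 ^ ((p4 nand p3) nor p5)) = True <-> True = True
(p5 nor p4) ^ (p4 <-> (p5 ^ ((p4 nand p3) nor p5))) = False ^ True = True
p1 nor p3 = False nor True = False
((p5 nor p4) ^ (p4 <-> (p5 ^ ((p4 nand p3) nor p5)))) ^ (p1 nor p3) = True ^ False = True
(((p5 nor p4) ^ (p4 <-> (p5 ^ ((p4 nand p3) nor p5)))) ^ (p1 nor p3)) nor p4 = True nor True = False
p5 <-> p4 = False <-> True = False
((((p5 nor p4) ^ (p4 <-> (p5 ^ ((p4 nand p3) nor p5)))) ^ (p1 nor p3)) nor p4) ^ (p5 <-> p4) = False ^ False = False
p1 nor (((((p5 nor p4) ^ (p4 <-> (p5 ^ ((p4 nand p3) nor p5)))) ^ (p1 nor p3)) nor p4) ^ (p5 <-> p4)) = False nor False = True

True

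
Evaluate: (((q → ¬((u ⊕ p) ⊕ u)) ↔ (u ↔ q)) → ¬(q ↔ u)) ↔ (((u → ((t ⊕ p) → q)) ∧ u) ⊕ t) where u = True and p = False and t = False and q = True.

False

Substituting u=True, p=False, t=False, q=True:
u ⊕ p = True ⊕ False = True
(u ⊕ p) ⊕ u = True ⊕ True = False
¬((u ⊕ p) ⊕ u) = ¬False = True
q → ¬((u ⊕ p) ⊕ u) = True → True = True
u ↔ q = True ↔ True = True
(q → ¬((u ⊕ p) ⊕ u)) ↔ (u ↔ q) = True ↔ True = True
q ↔ u = True ↔ True = True
¬(q ↔ u) = ¬True = False
((q → ¬((u ⊕ p) ⊕ u)) ↔ (u ↔ q)) → ¬(q ↔ u) = True → False = False
t ⊕ p = False ⊕ False = False
(t ⊕ p) → q = False → True = True
u → ((t ⊕ p) → q) = True → True = True
(u → ((t ⊕ p) → q)) ∧ u = True ∧ True = True
((u → ((t ⊕ p) → q)) ∧ u) ⊕ t = True ⊕ False = True
(((q → ¬((u ⊕ p) ⊕ u)) ↔ (u ↔ q)) → ¬(q ↔ u)) ↔ (((u → ((t ⊕ p) → q)) ∧ u) ⊕ t) = False ↔ True = False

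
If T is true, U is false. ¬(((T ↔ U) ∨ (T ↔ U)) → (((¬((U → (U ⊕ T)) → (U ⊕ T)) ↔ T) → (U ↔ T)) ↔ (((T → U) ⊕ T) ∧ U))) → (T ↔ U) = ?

True

T ↔ U = True ↔ False = False
T ↔ U = True ↔ False = False
(T ↔ U) ∨ (T ↔ U) = False ∨ False = False
U ⊕ T = False ⊕ True = True
U → (U ⊕ T) = False → True = True
U ⊕ T = False ⊕ True = True
(U → (U ⊕ T)) → (U ⊕ T) = True → True = True
¬((U → (U ⊕ T)) → (U ⊕ T)) = ¬True = False
¬((U → (U ⊕ T)) → (U ⊕ T)) ↔ T = False ↔ True = False
U ↔ T = False ↔ True = False
(¬((U → (U ⊕ T)) → (U ⊕ T)) ↔ T) → (U ↔ T) = False → False = True
T → U = True → False = False
(T → U) ⊕ T = False ⊕ True = True
((T → U) ⊕ T) ∧ U = True ∧ False = False
((¬((U → (U ⊕ T)) → (U ⊕ T)) ↔ T) → (U ↔ T)) ↔ (((T → U) ⊕ T) ∧ U) = True ↔ False = False
((T ↔ U) ∨ (T ↔ U)) → (((¬((U → (U ⊕ T)) → (U ⊕ T)) ↔ T) → (U ↔ T)) ↔ (((T → U) ⊕ T) ∧ U)) = False → False = True
¬(((T ↔ U) ∨ (T ↔ U)) → (((¬((U → (U ⊕ T)) → (U ⊕ T)) ↔ T) → (U ↔ T)) ↔ (((T → U) ⊕ T) ∧ U))) = ¬True = False
T ↔ U = True ↔ False = False
¬(((T ↔ U) ∨ (T ↔ U)) → (((¬((U → (U ⊕ T)) → (U ⊕ T)) ↔ T) → (U ↔ T)) ↔ (((T → U) ⊕ T) ∧ U))) → (T ↔ U) = False → False = True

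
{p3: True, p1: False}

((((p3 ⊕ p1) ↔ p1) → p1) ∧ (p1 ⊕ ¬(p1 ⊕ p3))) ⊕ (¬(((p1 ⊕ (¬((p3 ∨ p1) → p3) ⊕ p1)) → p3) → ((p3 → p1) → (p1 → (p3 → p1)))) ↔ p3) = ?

False

Substituting p3=True, p1=False:
p3 ⊕ p1 = True ⊕ False = True
(p3 ⊕ p1) ↔ p1 = True ↔ False = False
((p3 ⊕ p1) ↔ p1) → p1 = False → False = True
p1 ⊕ p3 = False ⊕ True = True
¬(p1 ⊕ p3) = ¬True = False
p1 ⊕ ¬(p1 ⊕ p3) = False ⊕ False = False
(((p3 ⊕ p1) ↔ p1) → p1) ∧ (p1 ⊕ ¬(p1 ⊕ p3)) = True ∧ False = False
p3 ∨ p1 = True ∨ False = True
(p3 ∨ p1) → p3 = True → True = True
¬((p3 ∨ p1) → p3) = ¬True = False
¬((p3 ∨ p1) → p3) ⊕ p1 = False ⊕ False = False
p1 ⊕ (¬((p3 ∨ p1) → p3) ⊕ p1) = False ⊕ False = False
(p1 ⊕ (¬((p3 ∨ p1) → p3) ⊕ p1)) → p3 = False → True = True
p3 → p1 = True → False = False
p3 → p1 = True → False = False
p1 → (p3 → p1) = False → False = True
(p3 → p1) → (p1 → (p3 → p1)) = False → True = True
((p1 ⊕ (¬((p3 ∨ p1) → p3) ⊕ p1)) → p3) → ((p3 → p1) → (p1 → (p3 → p1))) = True → True = True
¬(((p1 ⊕ (¬((p3 ∨ p1) → p3) ⊕ p1)) → p3) → ((p3 → p1) → (p1 → (p3 → p1)))) = ¬True = False
¬(((p1 ⊕ (¬((p3 ∨ p1) → p3) ⊕ p1)) → p3) → ((p3 → p1) → (p1 → (p3 → p1)))) ↔ p3 = False ↔ True = False
((((p3 ⊕ p1) ↔ p1) → p1) ∧ (p1 ⊕ ¬(p1 ⊕ p3))) ⊕ (¬(((p1 ⊕ (¬((p3 ∨ p1) → p3) ⊕ p1)) → p3) → ((p3 → p1) → (p1 → (p3 → p1)))) ↔ p3) = False ⊕ False = False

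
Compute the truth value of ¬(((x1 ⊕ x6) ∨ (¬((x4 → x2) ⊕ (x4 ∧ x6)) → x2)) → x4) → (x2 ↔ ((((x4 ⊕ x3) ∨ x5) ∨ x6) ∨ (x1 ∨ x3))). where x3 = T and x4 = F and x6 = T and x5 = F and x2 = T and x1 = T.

T

x1 ⊕ x6 = T ⊕ T = F
x4 → x2 = F → T = T
x4 ∧ x6 = F ∧ T = F
(x4 → x2) ⊕ (x4 ∧ x6) = T ⊕ F = T
¬((x4 → x2) ⊕ (x4 ∧ x6)) = ¬T = F
¬((x4 → x2) ⊕ (x4 ∧ x6)) → x2 = F → T = T
(x1 ⊕ x6) ∨ (¬((x4 → x2) ⊕ (x4 ∧ x6)) → x2) = F ∨ T = T
((x1 ⊕ x6) ∨ (¬((x4 → x2) ⊕ (x4 ∧ x6)) → x2)) → x4 = T → F = F
¬(((x1 ⊕ x6) ∨ (¬((x4 → x2) ⊕ (x4 ∧ x6)) → x2)) → x4) = ¬F = T
x4 ⊕ x3 = F ⊕ T = T
(x4 ⊕ x3) ∨ x5 = T ∨ F = T
((x4 ⊕ x3) ∨ x5) ∨ x6 = T ∨ T = T
x1 ∨ x3 = T ∨ T = T
(((x4 ⊕ x3) ∨ x5) ∨ x6) ∨ (x1 ∨ x3) = T ∨ T = T
x2 ↔ ((((x4 ⊕ x3) ∨ x5) ∨ x6) ∨ (x1 ∨ x3)) = T ↔ T = T
¬(((x1 ⊕ x6) ∨ (¬((x4 → x2) ⊕ (x4 ∧ x6)) → x2)) → x4) → (x2 ↔ ((((x4 ⊕ x3) ∨ x5) ∨ x6) ∨ (x1 ∨ x3))) = T → T = T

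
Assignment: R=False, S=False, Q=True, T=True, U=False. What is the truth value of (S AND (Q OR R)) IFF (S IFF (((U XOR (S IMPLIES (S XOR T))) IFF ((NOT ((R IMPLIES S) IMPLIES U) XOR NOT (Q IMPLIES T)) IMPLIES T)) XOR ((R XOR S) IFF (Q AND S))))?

False

Q OR R = True OR False = True
S AND (Q OR R) = False AND True = False
S XOR T = False XOR True = True
S IMPLIES (S XOR T) = False IMPLIES True = True
U XOR (S IMPLIES (S XOR T)) = False XOR True = True
R IMPLIES S = False IMPLIES False = True
(R IMPLIES S) IMPLIES U = True IMPLIES False = False
NOT ((R IMPLIES S) IMPLIES U) = NOT False = True
Q IMPLIES T = True IMPLIES True = True
NOT (Q IMPLIES T) = NOT True = False
NOT ((R IMPLIES S) IMPLIES U) XOR NOT (Q IMPLIES T) = True XOR False = True
(NOT ((R IMPLIES S) IMPLIES U) XOR NOT (Q IMPLIES T)) IMPLIES T = True IMPLIES True = True
(U XOR (S IMPLIES (S XOR T))) IFF ((NOT ((R IMPLIES S) IMPLIES U) XOR NOT (Q IMPLIES T)) IMPLIES T) = True IFF True = True
R XOR S = False XOR False = False
Q AND S = True AND False = False
(R XOR S) IFF (Q AND S) = False IFF False = True
((U XOR (S IMPLIES (S XOR T))) IFF ((NOT ((R IMPLIES S) IMPLIES U) XOR NOT (Q IMPLIES T)) IMPLIES T)) XOR ((R XOR S) IFF (Q AND S)) = True XOR True = False
S IFF (((U XOR (S IMPLIES (S XOR T))) IFF ((NOT ((R IMPLIES S) IMPLIES U) XOR NOT (Q IMPLIES T)) IMPLIES T)) XOR ((R XOR S) IFF (Q AND S))) = False IFF False = True
(S AND (Q OR R)) IFF (S IFF (((U XOR (S IMPLIES (S XOR T))) IFF ((NOT ((R IMPLIES S) IMPLIES U) XOR NOT (Q IMPLIES T)) IMPLIES T)) XOR ((R XOR S) IFF (Q AND S)))) = False IFF True = False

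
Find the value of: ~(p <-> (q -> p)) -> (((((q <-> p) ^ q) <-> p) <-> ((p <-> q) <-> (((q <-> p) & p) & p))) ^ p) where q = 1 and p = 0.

1

q -> p = 1 -> 0 = 0
p <-> (q -> p) = 0 <-> 0 = 1
~(p <-> (q -> p)) = ~1 = 0
q <-> p = 1 <-> 0 = 0
(q <-> p) ^ q = 0 ^ 1 = 1
((q <-> p) ^ q) <-> p = 1 <-> 0 = 0
p <-> q = 0 <-> 1 = 0
q <-> p = 1 <-> 0 = 0
(q <-> p) & p = 0 & 0 = 0
((q <-> p) & p) & p = 0 & 0 = 0
(p <-> q) <-> (((q <-> p) & p) & p) = 0 <-> 0 = 1
(((q <-> p) ^ q) <-> p) <-> ((p <-> q) <-> (((q <-> p) & p) & p)) = 0 <-> 1 = 0
((((q <-> p) ^ q) <-> p) <-> ((p <-> q) <-> (((q <-> p) & p) & p))) ^ p = 0 ^ 0 = 0
~(p <-> (q -> p)) -> (((((q <-> p) ^ q) <-> p) <-> ((p <-> q) <-> (((q <-> p) & p) & p))) ^ p) = 0 -> 0 = 1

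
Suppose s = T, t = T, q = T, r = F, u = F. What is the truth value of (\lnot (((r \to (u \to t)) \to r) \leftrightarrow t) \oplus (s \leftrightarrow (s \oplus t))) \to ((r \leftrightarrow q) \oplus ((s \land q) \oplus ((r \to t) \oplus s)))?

T

u \to t = F \to T = T
r \to (u \to t) = F \to T = T
(r \to (u \to t)) \to r = T \to F = F
((r \to (u \to t)) \to r) \leftrightarrow t = F \leftrightarrow T = F
\lnot (((r \to (u \to t)) \to r) \leftrightarrow t) = \lnot F = T
s \oplus t = T \oplus T = F
s \leftrightarrow (s \oplus t) = T \leftrightarrow F = F
\lnot (((r \to (u \to t)) \to r) \leftrightarrow t) \oplus (s \leftrightarrow (s \oplus t)) = T \oplus F = T
r \leftrightarrow q = F \leftrightarrow T = F
s \land q = T \land T = T
r \to t = F \to T = T
(r \to t) \oplus s = T \oplus T = F
(s \land q) \oplus ((r \to t) \oplus s) = T \oplus F = T
(r \leftrightarrow q) \oplus ((s \land q) \oplus ((r \to t) \oplus s)) = F \oplus T = T
(\lnot (((r \to (u \to t)) \to r) \leftrightarrow t) \oplus (s \leftrightarrow (s \oplus t))) \to ((r \leftrightarrow q) \oplus ((s \land q) \oplus ((r \to t) \oplus s))) = T \to T = T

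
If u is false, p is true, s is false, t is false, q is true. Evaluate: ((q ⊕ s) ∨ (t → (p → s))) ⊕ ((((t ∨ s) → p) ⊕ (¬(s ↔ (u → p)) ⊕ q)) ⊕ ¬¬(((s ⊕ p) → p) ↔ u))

Substituting u=False, p=True, s=False, t=False, q=True:
q ⊕ s = True ⊕ False = True
p → s = True → False = False
t → (p → s) = False → False = True
(q ⊕ s) ∨ (t → (p → s)) = True ∨ True = True
t ∨ s = False ∨ False = False
(t ∨ s) → p = False → True = True
u → p = False → True = True
s ↔ (u → p) = False ↔ True = False
¬(s ↔ (u → p)) = ¬False = True
¬(s ↔ (u → p)) ⊕ q = True ⊕ True = False
((t ∨ s) → p) ⊕ (¬(s ↔ (u → p)) ⊕ q) = True ⊕ False = True
s ⊕ p = False ⊕ True = True
(s ⊕ p) → p = True → True = True
((s ⊕ p) → p) ↔ u = True ↔ False = False
¬(((s ⊕ p) → p) ↔ u) = ¬False = True
¬¬(((s ⊕ p) → p) ↔ u) = ¬True = False
(((t ∨ s) → p) ⊕ (¬(s ↔ (u → p)) ⊕ q)) ⊕ ¬¬(((s ⊕ p) → p) ↔ u) = True ⊕ False = True
((q ⊕ s) ∨ (t → (p → s))) ⊕ ((((t ∨ s) → p) ⊕ (¬(s ↔ (u → p)) ⊕ q)) ⊕ ¬¬(((s ⊕ p) → p) ↔ u)) = True ⊕ True = False

False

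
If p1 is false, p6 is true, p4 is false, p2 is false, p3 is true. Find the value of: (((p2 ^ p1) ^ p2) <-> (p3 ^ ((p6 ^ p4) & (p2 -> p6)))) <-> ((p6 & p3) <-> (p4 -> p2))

p2 ^ p1 = False ^ False = False
(p2 ^ p1) ^ p2 = False ^ False = False
p6 ^ p4 = True ^ False = True
p2 -> p6 = False -> True = True
(p6 ^ p4) & (p2 -> p6) = True & True = True
p3 ^ ((p6 ^ p4) & (p2 -> p6)) = True ^ True = False
((p2 ^ p1) ^ p2) <-> (p3 ^ ((p6 ^ p4) & (p2 -> p6))) = False <-> False = True
p6 & p3 = True & True = True
p4 -> p2 = False -> False = True
(p6 & p3) <-> (p4 -> p2) = True <-> True = True
(((p2 ^ p1) ^ p2) <-> (p3 ^ ((p6 ^ p4) & (p2 -> p6)))) <-> ((p6 & p3) <-> (p4 -> p2)) = True <-> True = True

True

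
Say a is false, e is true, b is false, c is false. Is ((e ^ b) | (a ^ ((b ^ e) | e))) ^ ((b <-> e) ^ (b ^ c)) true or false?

Substituting a=F, e=T, b=F, c=F:
e ^ b = T ^ F = T
b ^ e = F ^ T = T
(b ^ e) | e = T | T = T
a ^ ((b ^ e) | e) = F ^ T = T
(e ^ b) | (a ^ ((b ^ e) | e)) = T | T = T
b <-> e = F <-> T = F
b ^ c = F ^ F = F
(b <-> e) ^ (b ^ c) = F ^ F = F
((e ^ b) | (a ^ ((b ^ e) | e))) ^ ((b <-> e) ^ (b ^ c)) = T ^ F = T

T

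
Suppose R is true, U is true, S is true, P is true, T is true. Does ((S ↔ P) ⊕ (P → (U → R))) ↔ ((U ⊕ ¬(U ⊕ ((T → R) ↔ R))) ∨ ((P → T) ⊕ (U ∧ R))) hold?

Substituting R=True, U=True, S=True, P=True, T=True:
S ↔ P = True ↔ True = True
U → R = True → True = True
P → (U → R) = True → True = True
(S ↔ P) ⊕ (P → (U → R)) = True ⊕ True = False
T → R = True → True = True
(T → R) ↔ R = True ↔ True = True
U ⊕ ((T → R) ↔ R) = True ⊕ True = False
¬(U ⊕ ((T → R) ↔ R)) = ¬False = True
U ⊕ ¬(U ⊕ ((T → R) ↔ R)) = True ⊕ True = False
P → T = True → True = True
U ∧ R = True ∧ True = True
(P → T) ⊕ (U ∧ R) = True ⊕ True = False
(U ⊕ ¬(U ⊕ ((T → R) ↔ R))) ∨ ((P → T) ⊕ (U ∧ R)) = False ∨ False = False
((S ↔ P) ⊕ (P → (U → R))) ↔ ((U ⊕ ¬(U ⊕ ((T → R) ↔ R))) ∨ ((P → T) ⊕ (U ∧ R))) = False ↔ False = True

True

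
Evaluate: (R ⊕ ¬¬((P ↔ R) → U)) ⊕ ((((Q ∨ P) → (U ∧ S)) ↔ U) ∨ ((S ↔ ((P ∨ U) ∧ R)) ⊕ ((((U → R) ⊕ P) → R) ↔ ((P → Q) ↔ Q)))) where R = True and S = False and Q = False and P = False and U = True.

P ↔ R = False ↔ True = False
(P ↔ R) → U = False → True = True
¬((P ↔ R) → U) = ¬True = False
¬¬((P ↔ R) → U) = ¬False = True
R ⊕ ¬¬((P ↔ R) → U) = True ⊕ True = False
Q ∨ P = False ∨ False = False
U ∧ S = True ∧ False = False
(Q ∨ P) → (U ∧ S) = False → False = True
((Q ∨ P) → (U ∧ S)) ↔ U = True ↔ True = True
P ∨ U = False ∨ True = True
(P ∨ U) ∧ R = True ∧ True = True
S ↔ ((P ∨ U) ∧ R) = False ↔ True = False
U → R = True → True = True
(U → R) ⊕ P = True ⊕ False = True
((U → R) ⊕ P) → R = True → True = True
P → Q = False → False = True
(P → Q) ↔ Q = True ↔ False = False
(((U → R) ⊕ P) → R) ↔ ((P → Q) ↔ Q) = True ↔ False = False
(S ↔ ((P ∨ U) ∧ R)) ⊕ ((((U → R) ⊕ P) → R) ↔ ((P → Q) ↔ Q)) = False ⊕ False = False
(((Q ∨ P) → (U ∧ S)) ↔ U) ∨ ((S ↔ ((P ∨ U) ∧ R)) ⊕ ((((U → R) ⊕ P) → R) ↔ ((P → Q) ↔ Q))) = True ∨ False = True
(R ⊕ ¬¬((P ↔ R) → U)) ⊕ ((((Q ∨ P) → (U ∧ S)) ↔ U) ∨ ((S ↔ ((P ∨ U) ∧ R)) ⊕ ((((U → R) ⊕ P) → R) ↔ ((P → Q) ↔ Q)))) = False ⊕ True = True

True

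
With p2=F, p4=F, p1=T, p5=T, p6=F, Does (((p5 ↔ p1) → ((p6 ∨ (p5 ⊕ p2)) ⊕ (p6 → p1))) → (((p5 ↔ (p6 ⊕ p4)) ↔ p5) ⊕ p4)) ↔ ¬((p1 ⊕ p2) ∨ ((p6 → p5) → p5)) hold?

Substituting p2=F, p4=F, p1=T, p5=T, p6=F:
p5 ↔ p1 = T ↔ T = T
p5 ⊕ p2 = T ⊕ F = T
p6 ∨ (p5 ⊕ p2) = F ∨ T = T
p6 → p1 = F → T = T
(p6 ∨ (p5 ⊕ p2)) ⊕ (p6 → p1) = T ⊕ T = F
(p5 ↔ p1) → ((p6 ∨ (p5 ⊕ p2)) ⊕ (p6 → p1)) = T → F = F
p6 ⊕ p4 = F ⊕ F = F
p5 ↔ (p6 ⊕ p4) = T ↔ F = F
(p5 ↔ (p6 ⊕ p4)) ↔ p5 = F ↔ T = F
((p5 ↔ (p6 ⊕ p4)) ↔ p5) ⊕ p4 = F ⊕ F = F
((p5 ↔ p1) → ((p6 ∨ (p5 ⊕ p2)) ⊕ (p6 → p1))) → (((p5 ↔ (p6 ⊕ p4)) ↔ p5) ⊕ p4) = F → F = T
p1 ⊕ p2 = T ⊕ F = T
p6 → p5 = F → T = T
(p6 → p5) → p5 = T → T = T
(p1 ⊕ p2) ∨ ((p6 → p5) → p5) = T ∨ T = T
¬((p1 ⊕ p2) ∨ ((p6 → p5) → p5)) = ¬T = F
(((p5 ↔ p1) → ((p6 ∨ (p5 ⊕ p2)) ⊕ (p6 → p1))) → (((p5 ↔ (p6 ⊕ p4)) ↔ p5) ⊕ p4)) ↔ ¬((p1 ⊕ p2) ∨ ((p6 → p5) → p5)) = T ↔ F = F

F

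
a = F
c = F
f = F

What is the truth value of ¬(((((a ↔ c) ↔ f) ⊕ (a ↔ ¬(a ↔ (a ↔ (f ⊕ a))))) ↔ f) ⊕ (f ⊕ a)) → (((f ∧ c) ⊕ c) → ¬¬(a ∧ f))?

a ↔ c = F ↔ F = T
(a ↔ c) ↔ f = T ↔ F = F
f ⊕ a = F ⊕ F = F
a ↔ (f ⊕ a) = F ↔ F = T
a ↔ (a ↔ (f ⊕ a)) = F ↔ T = F
¬(a ↔ (a ↔ (f ⊕ a))) = ¬F = T
a ↔ ¬(a ↔ (a ↔ (f ⊕ a))) = F ↔ T = F
((a ↔ c) ↔ f) ⊕ (a ↔ ¬(a ↔ (a ↔ (f ⊕ a)))) = F ⊕ F = F
(((a ↔ c) ↔ f) ⊕ (a ↔ ¬(a ↔ (a ↔ (f ⊕ a))))) ↔ f = F ↔ F = T
f ⊕ a = F ⊕ F = F
((((a ↔ c) ↔ f) ⊕ (a ↔ ¬(a ↔ (a ↔ (f ⊕ a))))) ↔ f) ⊕ (f ⊕ a) = T ⊕ F = T
¬(((((a ↔ c) ↔ f) ⊕ (a ↔ ¬(a ↔ (a ↔ (f ⊕ a))))) ↔ f) ⊕ (f ⊕ a)) = ¬T = F
f ∧ c = F ∧ F = F
(f ∧ c) ⊕ c = F ⊕ F = F
a ∧ f = F ∧ F = F
¬(a ∧ f) = ¬F = T
¬¬(a ∧ f) = ¬T = F
((f ∧ c) ⊕ c) → ¬¬(a ∧ f) = F → F = T
¬(((((a ↔ c) ↔ f) ⊕ (a ↔ ¬(a ↔ (a ↔ (f ⊕ a))))) ↔ f) ⊕ (f ⊕ a)) → (((f ∧ c) ⊕ c) → ¬¬(a ∧ f)) = F → T = T

T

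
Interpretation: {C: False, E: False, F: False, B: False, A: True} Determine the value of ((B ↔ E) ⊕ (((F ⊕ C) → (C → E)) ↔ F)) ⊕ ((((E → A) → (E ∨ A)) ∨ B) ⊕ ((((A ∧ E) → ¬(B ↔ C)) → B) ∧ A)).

B ↔ E = False ↔ False = True
F ⊕ C = False ⊕ False = False
C → E = False → False = True
(F ⊕ C) → (C → E) = False → True = True
((F ⊕ C) → (C → E)) ↔ F = True ↔ False = False
(B ↔ E) ⊕ (((F ⊕ C) → (C → E)) ↔ F) = True ⊕ False = True
E → A = False → True = True
E ∨ A = False ∨ True = True
(E → A) → (E ∨ A) = True → True = True
((E → A) → (E ∨ A)) ∨ B = True ∨ False = True
A ∧ E = True ∧ False = False
B ↔ C = False ↔ False = True
¬(B ↔ C) = ¬True = False
(A ∧ E) → ¬(B ↔ C) = False → False = True
((A ∧ E) → ¬(B ↔ C)) → B = True → False = False
(((A ∧ E) → ¬(B ↔ C)) → B) ∧ A = False ∧ True = False
(((E → A) → (E ∨ A)) ∨ B) ⊕ ((((A ∧ E) → ¬(B ↔ C)) → B) ∧ A) = True ⊕ False = True
((B ↔ E) ⊕ (((F ⊕ C) → (C → E)) ↔ F)) ⊕ ((((E → A) → (E ∨ A)) ∨ B) ⊕ ((((A ∧ E) → ¬(B ↔ C)) → B) ∧ A)) = True ⊕ True = False

False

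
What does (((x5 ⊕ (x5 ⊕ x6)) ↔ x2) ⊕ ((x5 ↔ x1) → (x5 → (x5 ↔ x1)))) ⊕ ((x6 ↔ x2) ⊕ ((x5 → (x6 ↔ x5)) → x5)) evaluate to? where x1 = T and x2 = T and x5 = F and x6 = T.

x5 ⊕ x6 = F ⊕ T = T
x5 ⊕ (x5 ⊕ x6) = F ⊕ T = T
(x5 ⊕ (x5 ⊕ x6)) ↔ x2 = T ↔ T = T
x5 ↔ x1 = F ↔ T = F
x5 ↔ x1 = F ↔ T = F
x5 → (x5 ↔ x1) = F → F = T
(x5 ↔ x1) → (x5 → (x5 ↔ x1)) = F → T = T
((x5 ⊕ (x5 ⊕ x6)) ↔ x2) ⊕ ((x5 ↔ x1) → (x5 → (x5 ↔ x1))) = T ⊕ T = F
x6 ↔ x2 = T ↔ T = T
x6 ↔ x5 = T ↔ F = F
x5 → (x6 ↔ x5) = F → F = T
(x5 → (x6 ↔ x5)) → x5 = T → F = F
(x6 ↔ x2) ⊕ ((x5 → (x6 ↔ x5)) → x5) = T ⊕ F = T
(((x5 ⊕ (x5 ⊕ x6)) ↔ x2) ⊕ ((x5 ↔ x1) → (x5 → (x5 ↔ x1)))) ⊕ ((x6 ↔ x2) ⊕ ((x5 → (x6 ↔ x5)) → x5)) = F ⊕ T = T

T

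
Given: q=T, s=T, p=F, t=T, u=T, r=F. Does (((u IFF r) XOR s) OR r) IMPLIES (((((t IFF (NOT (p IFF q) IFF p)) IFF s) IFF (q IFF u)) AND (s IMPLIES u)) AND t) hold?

F

Substituting q=T, s=T, p=F, t=T, u=T, r=F:
u IFF r = T IFF F = F
(u IFF r) XOR s = F XOR T = T
((u IFF r) XOR s) OR r = T OR F = T
p IFF q = F IFF T = F
NOT (p IFF q) = NOT F = T
NOT (p IFF q) IFF p = T IFF F = F
t IFF (NOT (p IFF q) IFF p) = T IFF F = F
(t IFF (NOT (p IFF q) IFF p)) IFF s = F IFF T = F
q IFF u = T IFF T = T
((t IFF (NOT (p IFF q) IFF p)) IFF s) IFF (q IFF u) = F IFF T = F
s IMPLIES u = T IMPLIES T = T
(((t IFF (NOT (p IFF q) IFF p)) IFF s) IFF (q IFF u)) AND (s IMPLIES u) = F AND T = F
((((t IFF (NOT (p IFF q) IFF p)) IFF s) IFF (q IFF u)) AND (s IMPLIES u)) AND t = F AND T = F
(((u IFF r) XOR s) OR r) IMPLIES (((((t IFF (NOT (p IFF q) IFF p)) IFF s) IFF (q IFF u)) AND (s IMPLIES u)) AND t) = T IMPLIES F = F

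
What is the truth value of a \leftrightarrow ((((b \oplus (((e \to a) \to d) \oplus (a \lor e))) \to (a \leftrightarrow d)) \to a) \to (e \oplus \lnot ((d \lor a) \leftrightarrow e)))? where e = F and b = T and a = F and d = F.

F

e \to a = F \to F = T
(e \to a) \to d = T \to F = F
a \lor e = F \lor F = F
((e \to a) \to d) \oplus (a \lor e) = F \oplus F = F
b \oplus (((e \to a) \to d) \oplus (a \lor e)) = T \oplus F = T
a \leftrightarrow d = F \leftrightarrow F = T
(b \oplus (((e \to a) \to d) \oplus (a \lor e))) \to (a \leftrightarrow d) = T \to T = T
((b \oplus (((e \to a) \to d) \oplus (a \lor e))) \to (a \leftrightarrow d)) \to a = T \to F = F
d \lor a = F \lor F = F
(d \lor a) \leftrightarrow e = F \leftrightarrow F = T
\lnot ((d \lor a) \leftrightarrow e) = \lnot T = F
e \oplus \lnot ((d \lor a) \leftrightarrow e) = F \oplus F = F
(((b \oplus (((e \to a) \to d) \oplus (a \lor e))) \to (a \leftrightarrow d)) \to a) \to (e \oplus \lnot ((d \lor a) \leftrightarrow e)) = F \to F = T
a \leftrightarrow ((((b \oplus (((e \to a) \to d) \oplus (a \lor e))) \to (a \leftrightarrow d)) \to a) \to (e \oplus \lnot ((d \lor a) \leftrightarrow e))) = F \leftrightarrow T = F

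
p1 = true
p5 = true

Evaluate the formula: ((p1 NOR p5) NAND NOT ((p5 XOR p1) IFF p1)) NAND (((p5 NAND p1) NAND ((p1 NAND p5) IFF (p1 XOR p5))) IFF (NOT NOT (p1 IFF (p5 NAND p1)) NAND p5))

p1 NOR p5 = true NOR true = false
p5 XOR p1 = true XOR true = false
(p5 XOR p1) IFF p1 = false IFF true = false
NOT ((p5 XOR p1) IFF p1) = NOT false = true
(p1 NOR p5) NAND NOT ((p5 XOR p1) IFF p1) = false NAND true = true
p5 NAND p1 = true NAND true = false
p1 NAND p5 = true NAND true = false
p1 XOR p5 = true XOR true = false
(p1 NAND p5) IFF (p1 XOR p5) = false IFF false = true
(p5 NAND p1) NAND ((p1 NAND p5) IFF (p1 XOR p5)) = false NAND true = true
p5 NAND p1 = true NAND true = false
p1 IFF (p5 NAND p1) = true IFF false = false
NOT (p1 IFF (p5 NAND p1)) = NOT false = true
NOT NOT (p1 IFF (p5 NAND p1)) = NOT true = false
NOT NOT (p1 IFF (p5 NAND p1)) NAND p5 = false NAND true = true
((p5 NAND p1) NAND ((p1 NAND p5) IFF (p1 XOR p5))) IFF (NOT NOT (p1 IFF (p5 NAND p1)) NAND p5) = true IFF true = true
((p1 NOR p5) NAND NOT ((p5 XOR p1) IFF p1)) NAND (((p5 NAND p1) NAND ((p1 NAND p5) IFF (p1 XOR p5))) IFF (NOT NOT (p1 IFF (p5 NAND p1)) NAND p5)) = true NAND true = false

false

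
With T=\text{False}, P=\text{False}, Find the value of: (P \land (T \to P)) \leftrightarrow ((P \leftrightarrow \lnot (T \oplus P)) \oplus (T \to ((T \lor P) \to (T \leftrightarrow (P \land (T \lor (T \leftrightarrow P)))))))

T \to P = \text{False} \to \text{False} = \text{True}
P \land (T \to P) = \text{False} \land \text{True} = \text{False}
T \oplus P = \text{False} \oplus \text{False} = \text{False}
\lnot (T \oplus P) = \lnot \text{False} = \text{True}
P \leftrightarrow \lnot (T \oplus P) = \text{False} \leftrightarrow \text{True} = \text{False}
T \lor P = \text{False} \lor \text{False} = \text{False}
T \leftrightarrow P = \text{False} \leftrightarrow \text{False} = \text{True}
T \lor (T \leftrightarrow P) = \text{False} \lor \text{True} = \text{True}
P \land (T \lor (T \leftrightarrow P)) = \text{False} \land \text{True} = \text{False}
T \leftrightarrow (P \land (T \lor (T \leftrightarrow P))) = \text{False} \leftrightarrow \text{False} = \text{True}
(T \lor P) \to (T \leftrightarrow (P \land (T \lor (T \leftrightarrow P)))) = \text{False} \to \text{True} = \text{True}
T \to ((T \lor P) \to (T \leftrightarrow (P \land (T \lor (T \leftrightarrow P))))) = \text{False} \to \text{True} = \text{True}
(P \leftrightarrow \lnot (T \oplus P)) \oplus (T \to ((T \lor P) \to (T \leftrightarrow (P \land (T \lor (T \leftrightarrow P)))))) = \text{False} \oplus \text{True} = \text{True}
(P \land (T \to P)) \leftrightarrow ((P \leftrightarrow \lnot (T \oplus P)) \oplus (T \to ((T \lor P) \to (T \leftrightarrow (P \land (T \lor (T \leftrightarrow P))))))) = \text{False} \leftrightarrow \text{True} = \text{False}

\text{False}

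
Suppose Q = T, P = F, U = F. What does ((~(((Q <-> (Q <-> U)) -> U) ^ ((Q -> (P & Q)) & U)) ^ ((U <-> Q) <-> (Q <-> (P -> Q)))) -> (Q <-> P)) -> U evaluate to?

Q <-> U = T <-> F = F
Q <-> (Q <-> U) = T <-> F = F
(Q <-> (Q <-> U)) -> U = F -> F = T
P & Q = F & T = F
Q -> (P & Q) = T -> F = F
(Q -> (P & Q)) & U = F & F = F
((Q <-> (Q <-> U)) -> U) ^ ((Q -> (P & Q)) & U) = T ^ F = T
~(((Q <-> (Q <-> U)) -> U) ^ ((Q -> (P & Q)) & U)) = ~T = F
U <-> Q = F <-> T = F
P -> Q = F -> T = T
Q <-> (P -> Q) = T <-> T = T
(U <-> Q) <-> (Q <-> (P -> Q)) = F <-> T = F
~(((Q <-> (Q <-> U)) -> U) ^ ((Q -> (P & Q)) & U)) ^ ((U <-> Q) <-> (Q <-> (P -> Q))) = F ^ F = F
Q <-> P = T <-> F = F
(~(((Q <-> (Q <-> U)) -> U) ^ ((Q -> (P & Q)) & U)) ^ ((U <-> Q) <-> (Q <-> (P -> Q)))) -> (Q <-> P) = F -> F = T
((~(((Q <-> (Q <-> U)) -> U) ^ ((Q -> (P & Q)) & U)) ^ ((U <-> Q) <-> (Q <-> (P -> Q)))) -> (Q <-> P)) -> U = T -> F = F

F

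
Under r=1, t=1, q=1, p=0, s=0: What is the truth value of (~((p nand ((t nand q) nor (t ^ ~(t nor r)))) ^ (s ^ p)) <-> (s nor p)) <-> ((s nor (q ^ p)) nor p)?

t nand q = 1 nand 1 = 0
t nor r = 1 nor 1 = 0
~(t nor r) = ~0 = 1
t ^ ~(t nor r) = 1 ^ 1 = 0
(t nand q) nor (t ^ ~(t nor r)) = 0 nor 0 = 1
p nand ((t nand q) nor (t ^ ~(t nor r))) = 0 nand 1 = 1
s ^ p = 0 ^ 0 = 0
(p nand ((t nand q) nor (t ^ ~(t nor r)))) ^ (s ^ p) = 1 ^ 0 = 1
~((p nand ((t nand q) nor (t ^ ~(t nor r)))) ^ (s ^ p)) = ~1 = 0
s nor p = 0 nor 0 = 1
~((p nand ((t nand q) nor (t ^ ~(t nor r)))) ^ (s ^ p)) <-> (s nor p) = 0 <-> 1 = 0
q ^ p = 1 ^ 0 = 1
s nor (q ^ p) = 0 nor 1 = 0
(s nor (q ^ p)) nor p = 0 nor 0 = 1
(~((p nand ((t nand q) nor (t ^ ~(t nor r)))) ^ (s ^ p)) <-> (s nor p)) <-> ((s nor (q ^ p)) nor p) = 0 <-> 1 = 0

0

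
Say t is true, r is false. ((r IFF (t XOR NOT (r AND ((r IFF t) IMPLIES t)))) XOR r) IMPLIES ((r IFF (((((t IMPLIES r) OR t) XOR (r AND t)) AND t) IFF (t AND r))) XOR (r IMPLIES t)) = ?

False

Substituting t=True, r=False:
r IFF t = False IFF True = False
(r IFF t) IMPLIES t = False IMPLIES True = True
r AND ((r IFF t) IMPLIES t) = False AND True = False
NOT (r AND ((r IFF t) IMPLIES t)) = NOT False = True
t XOR NOT (r AND ((r IFF t) IMPLIES t)) = True XOR True = False
r IFF (t XOR NOT (r AND ((r IFF t) IMPLIES t))) = False IFF False = True
(r IFF (t XOR NOT (r AND ((r IFF t) IMPLIES t)))) XOR r = True XOR False = True
t IMPLIES r = True IMPLIES False = False
(t IMPLIES r) OR t = False OR True = True
r AND t = False AND True = False
((t IMPLIES r) OR t) XOR (r AND t) = True XOR False = True
(((t IMPLIES r) OR t) XOR (r AND t)) AND t = True AND True = True
t AND r = True AND False = False
((((t IMPLIES r) OR t) XOR (r AND t)) AND t) IFF (t AND r) = True IFF False = False
r IFF (((((t IMPLIES r) OR t) XOR (r AND t)) AND t) IFF (t AND r)) = False IFF False = True
r IMPLIES t = False IMPLIES True = True
(r IFF (((((t IMPLIES r) OR t) XOR (r AND t)) AND t) IFF (t AND r))) XOR (r IMPLIES t) = True XOR True = False
((r IFF (t XOR NOT (r AND ((r IFF t) IMPLIES t)))) XOR r) IMPLIES ((r IFF (((((t IMPLIES r) OR t) XOR (r AND t)) AND t) IFF (t AND r))) XOR (r IMPLIES t)) = True IMPLIES False = False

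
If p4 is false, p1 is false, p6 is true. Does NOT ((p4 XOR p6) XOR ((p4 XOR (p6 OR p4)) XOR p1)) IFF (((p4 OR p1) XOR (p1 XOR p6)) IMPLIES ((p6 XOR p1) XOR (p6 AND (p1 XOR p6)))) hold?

p4 XOR p6 = false XOR true = true
p6 OR p4 = true OR false = true
p4 XOR (p6 OR p4) = false XOR true = true
(p4 XOR (p6 OR p4)) XOR p1 = true XOR false = true
(p4 XOR p6) XOR ((p4 XOR (p6 OR p4)) XOR p1) = true XOR true = false
NOT ((p4 XOR p6) XOR ((p4 XOR (p6 OR p4)) XOR p1)) = NOT false = true
p4 OR p1 = false OR false = false
p1 XOR p6 = false XOR true = true
(p4 OR p1) XOR (p1 XOR p6) = false XOR true = true
p6 XOR p1 = true XOR false = true
p1 XOR p6 = false XOR true = true
p6 AND (p1 XOR p6) = true AND true = true
(p6 XOR p1) XOR (p6 AND (p1 XOR p6)) = true XOR true = false
((p4 OR p1) XOR (p1 XOR p6)) IMPLIES ((p6 XOR p1) XOR (p6 AND (p1 XOR p6))) = true IMPLIES false = false
NOT ((p4 XOR p6) XOR ((p4 XOR (p6 OR p4)) XOR p1)) IFF (((p4 OR p1) XOR (p1 XOR p6)) IMPLIES ((p6 XOR p1) XOR (p6 AND (p1 XOR p6)))) = true IFF false = false

false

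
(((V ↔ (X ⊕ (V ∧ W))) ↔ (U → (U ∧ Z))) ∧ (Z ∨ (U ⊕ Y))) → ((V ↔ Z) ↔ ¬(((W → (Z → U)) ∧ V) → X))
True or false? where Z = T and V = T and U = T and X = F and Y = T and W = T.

T

V ∧ W = T ∧ T = T
X ⊕ (V ∧ W) = F ⊕ T = T
V ↔ (X ⊕ (V ∧ W)) = T ↔ T = T
U ∧ Z = T ∧ T = T
U → (U ∧ Z) = T → T = T
(V ↔ (X ⊕ (V ∧ W))) ↔ (U → (U ∧ Z)) = T ↔ T = T
U ⊕ Y = T ⊕ T = F
Z ∨ (U ⊕ Y) = T ∨ F = T
((V ↔ (X ⊕ (V ∧ W))) ↔ (U → (U ∧ Z))) ∧ (Z ∨ (U ⊕ Y)) = T ∧ T = T
V ↔ Z = T ↔ T = T
Z → U = T → T = T
W → (Z → U) = T → T = T
(W → (Z → U)) ∧ V = T ∧ T = T
((W → (Z → U)) ∧ V) → X = T → F = F
¬(((W → (Z → U)) ∧ V) → X) = ¬F = T
(V ↔ Z) ↔ ¬(((W → (Z → U)) ∧ V) → X) = T ↔ T = T
(((V ↔ (X ⊕ (V ∧ W))) ↔ (U → (U ∧ Z))) ∧ (Z ∨ (U ⊕ Y))) → ((V ↔ Z) ↔ ¬(((W → (Z → U)) ∧ V) → X)) = T → T = T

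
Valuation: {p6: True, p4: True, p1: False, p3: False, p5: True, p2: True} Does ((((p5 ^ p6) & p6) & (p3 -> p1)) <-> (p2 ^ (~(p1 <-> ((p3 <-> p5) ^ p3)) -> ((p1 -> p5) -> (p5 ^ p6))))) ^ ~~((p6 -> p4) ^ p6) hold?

True

Substituting p6=True, p4=True, p1=False, p3=False, p5=True, p2=True:
p5 ^ p6 = True ^ True = False
(p5 ^ p6) & p6 = False & True = False
p3 -> p1 = False -> False = True
((p5 ^ p6) & p6) & (p3 -> p1) = False & True = False
p3 <-> p5 = False <-> True = False
(p3 <-> p5) ^ p3 = False ^ False = False
p1 <-> ((p3 <-> p5) ^ p3) = False <-> False = True
~(p1 <-> ((p3 <-> p5) ^ p3)) = ~True = False
p1 -> p5 = False -> True = True
p5 ^ p6 = True ^ True = False
(p1 -> p5) -> (p5 ^ p6) = True -> False = False
~(p1 <-> ((p3 <-> p5) ^ p3)) -> ((p1 -> p5) -> (p5 ^ p6)) = False -> False = True
p2 ^ (~(p1 <-> ((p3 <-> p5) ^ p3)) -> ((p1 -> p5) -> (p5 ^ p6))) = True ^ True = False
(((p5 ^ p6) & p6) & (p3 -> p1)) <-> (p2 ^ (~(p1 <-> ((p3 <-> p5) ^ p3)) -> ((p1 -> p5) -> (p5 ^ p6)))) = False <-> False = True
p6 -> p4 = True -> True = True
(p6 -> p4) ^ p6 = True ^ True = False
~((p6 -> p4) ^ p6) = ~False = True
~~((p6 -> p4) ^ p6) = ~True = False
((((p5 ^ p6) & p6) & (p3 -> p1)) <-> (p2 ^ (~(p1 <-> ((p3 <-> p5) ^ p3)) -> ((p1 -> p5) -> (p5 ^ p6))))) ^ ~~((p6 -> p4) ^ p6) = True ^ False = True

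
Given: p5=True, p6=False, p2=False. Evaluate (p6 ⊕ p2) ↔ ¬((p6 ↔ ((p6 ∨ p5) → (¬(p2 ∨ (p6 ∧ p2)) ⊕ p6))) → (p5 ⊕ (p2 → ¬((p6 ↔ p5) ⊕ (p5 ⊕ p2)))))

True

Substituting p5=True, p6=False, p2=False:
p6 ⊕ p2 = False ⊕ False = False
p6 ∨ p5 = False ∨ True = True
p6 ∧ p2 = False ∧ False = False
p2 ∨ (p6 ∧ p2) = False ∨ False = False
¬(p2 ∨ (p6 ∧ p2)) = ¬False = True
¬(p2 ∨ (p6 ∧ p2)) ⊕ p6 = True ⊕ False = True
(p6 ∨ p5) → (¬(p2 ∨ (p6 ∧ p2)) ⊕ p6) = True → True = True
p6 ↔ ((p6 ∨ p5) → (¬(p2 ∨ (p6 ∧ p2)) ⊕ p6)) = False ↔ True = False
p6 ↔ p5 = False ↔ True = False
p5 ⊕ p2 = True ⊕ False = True
(p6 ↔ p5) ⊕ (p5 ⊕ p2) = False ⊕ True = True
¬((p6 ↔ p5) ⊕ (p5 ⊕ p2)) = ¬True = False
p2 → ¬((p6 ↔ p5) ⊕ (p5 ⊕ p2)) = False → False = True
p5 ⊕ (p2 → ¬((p6 ↔ p5) ⊕ (p5 ⊕ p2))) = True ⊕ True = False
(p6 ↔ ((p6 ∨ p5) → (¬(p2 ∨ (p6 ∧ p2)) ⊕ p6))) → (p5 ⊕ (p2 → ¬((p6 ↔ p5) ⊕ (p5 ⊕ p2)))) = False → False = True
¬((p6 ↔ ((p6 ∨ p5) → (¬(p2 ∨ (p6 ∧ p2)) ⊕ p6))) → (p5 ⊕ (p2 → ¬((p6 ↔ p5) ⊕ (p5 ⊕ p2))))) = ¬True = False
(p6 ⊕ p2) ↔ ¬((p6 ↔ ((p6 ∨ p5) → (¬(p2 ∨ (p6 ∧ p2)) ⊕ p6))) → (p5 ⊕ (p2 → ¬((p6 ↔ p5) ⊕ (p5 ⊕ p2))))) = False ↔ False = True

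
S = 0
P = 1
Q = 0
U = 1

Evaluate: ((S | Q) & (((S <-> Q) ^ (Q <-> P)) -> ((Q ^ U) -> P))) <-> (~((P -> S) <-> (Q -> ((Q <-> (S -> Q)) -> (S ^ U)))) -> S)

1

S | Q = 0 | 0 = 0
S <-> Q = 0 <-> 0 = 1
Q <-> P = 0 <-> 1 = 0
(S <-> Q) ^ (Q <-> P) = 1 ^ 0 = 1
Q ^ U = 0 ^ 1 = 1
(Q ^ U) -> P = 1 -> 1 = 1
((S <-> Q) ^ (Q <-> P)) -> ((Q ^ U) -> P) = 1 -> 1 = 1
(S | Q) & (((S <-> Q) ^ (Q <-> P)) -> ((Q ^ U) -> P)) = 0 & 1 = 0
P -> S = 1 -> 0 = 0
S -> Q = 0 -> 0 = 1
Q <-> (S -> Q) = 0 <-> 1 = 0
S ^ U = 0 ^ 1 = 1
(Q <-> (S -> Q)) -> (S ^ U) = 0 -> 1 = 1
Q -> ((Q <-> (S -> Q)) -> (S ^ U)) = 0 -> 1 = 1
(P -> S) <-> (Q -> ((Q <-> (S -> Q)) -> (S ^ U))) = 0 <-> 1 = 0
~((P -> S) <-> (Q -> ((Q <-> (S -> Q)) -> (S ^ U)))) = ~0 = 1
~((P -> S) <-> (Q -> ((Q <-> (S -> Q)) -> (S ^ U)))) -> S = 1 -> 0 = 0
((S | Q) & (((S <-> Q) ^ (Q <-> P)) -> ((Q ^ U) -> P))) <-> (~((P -> S) <-> (Q -> ((Q <-> (S -> Q)) -> (S ^ U)))) -> S) = 0 <-> 0 = 1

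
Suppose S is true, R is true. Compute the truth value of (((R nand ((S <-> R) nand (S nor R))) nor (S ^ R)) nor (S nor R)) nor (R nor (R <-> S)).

True

S <-> R = True <-> True = True
S nor R = True nor True = False
(S <-> R) nand (S nor R) = True nand False = True
R nand ((S <-> R) nand (S nor R)) = True nand True = False
S ^ R = True ^ True = False
(R nand ((S <-> R) nand (S nor R))) nor (S ^ R) = False nor False = True
S nor R = True nor True = False
((R nand ((S <-> R) nand (S nor R))) nor (S ^ R)) nor (S nor R) = True nor False = False
R <-> S = True <-> True = True
R nor (R <-> S) = True nor True = False
(((R nand ((S <-> R) nand (S nor R))) nor (S ^ R)) nor (S nor R)) nor (R nor (R <-> S)) = False nor False = True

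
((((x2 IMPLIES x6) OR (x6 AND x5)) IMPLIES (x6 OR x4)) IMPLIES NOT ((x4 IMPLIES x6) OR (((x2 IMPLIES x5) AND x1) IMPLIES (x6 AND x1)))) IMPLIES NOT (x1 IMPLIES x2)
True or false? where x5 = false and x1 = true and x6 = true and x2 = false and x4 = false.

Substituting x5=false, x1=true, x6=true, x2=false, x4=false:
x2 IMPLIES x6 = false IMPLIES true = true
x6 AND x5 = true AND false = false
(x2 IMPLIES x6) OR (x6 AND x5) = true OR false = true
x6 OR x4 = true OR false = true
((x2 IMPLIES x6) OR (x6 AND x5)) IMPLIES (x6 OR x4) = true IMPLIES true = true
x4 IMPLIES x6 = false IMPLIES true = true
x2 IMPLIES x5 = false IMPLIES false = true
(x2 IMPLIES x5) AND x1 = true AND true = true
x6 AND x1 = true AND true = true
((x2 IMPLIES x5) AND x1) IMPLIES (x6 AND x1) = true IMPLIES true = true
(x4 IMPLIES x6) OR (((x2 IMPLIES x5) AND x1) IMPLIES (x6 AND x1)) = true OR true = true
NOT ((x4 IMPLIES x6) OR (((x2 IMPLIES x5) AND x1) IMPLIES (x6 AND x1))) = NOT true = false
(((x2 IMPLIES x6) OR (x6 AND x5)) IMPLIES (x6 OR x4)) IMPLIES NOT ((x4 IMPLIES x6) OR (((x2 IMPLIES x5) AND x1) IMPLIES (x6 AND x1))) = true IMPLIES false = false
x1 IMPLIES x2 = true IMPLIES false = false
NOT (x1 IMPLIES x2) = NOT false = true
((((x2 IMPLIES x6) OR (x6 AND x5)) IMPLIES (x6 OR x4)) IMPLIES NOT ((x4 IMPLIES x6) OR (((x2 IMPLIES x5) AND x1) IMPLIES (x6 AND x1)))) IMPLIES NOT (x1 IMPLIES x2) = false IMPLIES true = true

true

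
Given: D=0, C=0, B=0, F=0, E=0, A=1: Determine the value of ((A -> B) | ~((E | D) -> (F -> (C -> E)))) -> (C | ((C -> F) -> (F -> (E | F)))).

1

Substituting D=0, C=0, B=0, F=0, E=0, A=1:
A -> B = 1 -> 0 = 0
E | D = 0 | 0 = 0
C -> E = 0 -> 0 = 1
F -> (C -> E) = 0 -> 1 = 1
(E | D) -> (F -> (C -> E)) = 0 -> 1 = 1
~((E | D) -> (F -> (C -> E))) = ~1 = 0
(A -> B) | ~((E | D) -> (F -> (C -> E))) = 0 | 0 = 0
C -> F = 0 -> 0 = 1
E | F = 0 | 0 = 0
F -> (E | F) = 0 -> 0 = 1
(C -> F) -> (F -> (E | F)) = 1 -> 1 = 1
C | ((C -> F) -> (F -> (E | F))) = 0 | 1 = 1
((A -> B) | ~((E | D) -> (F -> (C -> E)))) -> (C | ((C -> F) -> (F -> (E | F)))) = 0 -> 1 = 1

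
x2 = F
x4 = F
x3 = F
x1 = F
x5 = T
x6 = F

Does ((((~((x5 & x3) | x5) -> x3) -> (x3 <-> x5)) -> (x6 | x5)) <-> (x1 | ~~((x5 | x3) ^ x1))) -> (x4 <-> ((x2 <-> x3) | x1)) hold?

x5 & x3 = T & F = F
(x5 & x3) | x5 = F | T = T
~((x5 & x3) | x5) = ~T = F
~((x5 & x3) | x5) -> x3 = F -> F = T
x3 <-> x5 = F <-> T = F
(~((x5 & x3) | x5) -> x3) -> (x3 <-> x5) = T -> F = F
x6 | x5 = F | T = T
((~((x5 & x3) | x5) -> x3) -> (x3 <-> x5)) -> (x6 | x5) = F -> T = T
x5 | x3 = T | F = T
(x5 | x3) ^ x1 = T ^ F = T
~((x5 | x3) ^ x1) = ~T = F
~~((x5 | x3) ^ x1) = ~F = T
x1 | ~~((x5 | x3) ^ x1) = F | T = T
(((~((x5 & x3) | x5) -> x3) -> (x3 <-> x5)) -> (x6 | x5)) <-> (x1 | ~~((x5 | x3) ^ x1)) = T <-> T = T
x2 <-> x3 = F <-> F = T
(x2 <-> x3) | x1 = T | F = T
x4 <-> ((x2 <-> x3) | x1) = F <-> T = F
((((~((x5 & x3) | x5) -> x3) -> (x3 <-> x5)) -> (x6 | x5)) <-> (x1 | ~~((x5 | x3) ^ x1))) -> (x4 <-> ((x2 <-> x3) | x1)) = T -> F = F

F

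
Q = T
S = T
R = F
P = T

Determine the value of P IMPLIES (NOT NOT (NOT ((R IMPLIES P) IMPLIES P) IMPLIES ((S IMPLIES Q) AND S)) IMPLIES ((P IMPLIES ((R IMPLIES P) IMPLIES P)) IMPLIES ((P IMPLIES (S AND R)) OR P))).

T

R IMPLIES P = F IMPLIES T = T
(R IMPLIES P) IMPLIES P = T IMPLIES T = T
NOT ((R IMPLIES P) IMPLIES P) = NOT T = F
S IMPLIES Q = T IMPLIES T = T
(S IMPLIES Q) AND S = T AND T = T
NOT ((R IMPLIES P) IMPLIES P) IMPLIES ((S IMPLIES Q) AND S) = F IMPLIES T = T
NOT (NOT ((R IMPLIES P) IMPLIES P) IMPLIES ((S IMPLIES Q) AND S)) = NOT T = F
NOT NOT (NOT ((R IMPLIES P) IMPLIES P) IMPLIES ((S IMPLIES Q) AND S)) = NOT F = T
R IMPLIES P = F IMPLIES T = T
(R IMPLIES P) IMPLIES P = T IMPLIES T = T
P IMPLIES ((R IMPLIES P) IMPLIES P) = T IMPLIES T = T
S AND R = T AND F = F
P IMPLIES (S AND R) = T IMPLIES F = F
(P IMPLIES (S AND R)) OR P = F OR T = T
(P IMPLIES ((R IMPLIES P) IMPLIES P)) IMPLIES ((P IMPLIES (S AND R)) OR P) = T IMPLIES T = T
NOT NOT (NOT ((R IMPLIES P) IMPLIES P) IMPLIES ((S IMPLIES Q) AND S)) IMPLIES ((P IMPLIES ((R IMPLIES P) IMPLIES P)) IMPLIES ((P IMPLIES (S AND R)) OR P)) = T IMPLIES T = T
P IMPLIES (NOT NOT (NOT ((R IMPLIES P) IMPLIES P) IMPLIES ((S IMPLIES Q) AND S)) IMPLIES ((P IMPLIES ((R IMPLIES P) IMPLIES P)) IMPLIES ((P IMPLIES (S AND R)) OR P))) = T IMPLIES T = T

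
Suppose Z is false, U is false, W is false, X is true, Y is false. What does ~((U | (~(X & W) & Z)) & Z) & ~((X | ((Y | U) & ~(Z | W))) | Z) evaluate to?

X & W = T & F = F
~(X & W) = ~F = T
~(X & W) & Z = T & F = F
U | (~(X & W) & Z) = F | F = F
(U | (~(X & W) & Z)) & Z = F & F = F
~((U | (~(X & W) & Z)) & Z) = ~F = T
Y | U = F | F = F
Z | W = F | F = F
~(Z | W) = ~F = T
(Y | U) & ~(Z | W) = F & T = F
X | ((Y | U) & ~(Z | W)) = T | F = T
(X | ((Y | U) & ~(Z | W))) | Z = T | F = T
~((X | ((Y | U) & ~(Z | W))) | Z) = ~T = F
~((U | (~(X & W) & Z)) & Z) & ~((X | ((Y | U) & ~(Z | W))) | Z) = T & F = F

F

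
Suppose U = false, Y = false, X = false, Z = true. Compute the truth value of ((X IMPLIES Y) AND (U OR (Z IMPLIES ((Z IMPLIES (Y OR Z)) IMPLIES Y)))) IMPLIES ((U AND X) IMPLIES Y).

true

X IMPLIES Y = false IMPLIES false = true
Y OR Z = false OR true = true
Z IMPLIES (Y OR Z) = true IMPLIES true = true
(Z IMPLIES (Y OR Z)) IMPLIES Y = true IMPLIES false = false
Z IMPLIES ((Z IMPLIES (Y OR Z)) IMPLIES Y) = true IMPLIES false = false
U OR (Z IMPLIES ((Z IMPLIES (Y OR Z)) IMPLIES Y)) = false OR false = false
(X IMPLIES Y) AND (U OR (Z IMPLIES ((Z IMPLIES (Y OR Z)) IMPLIES Y))) = true AND false = false
U AND X = false AND false = false
(U AND X) IMPLIES Y = false IMPLIES false = true
((X IMPLIES Y) AND (U OR (Z IMPLIES ((Z IMPLIES (Y OR Z)) IMPLIES Y)))) IMPLIES ((U AND X) IMPLIES Y) = false IMPLIES true = true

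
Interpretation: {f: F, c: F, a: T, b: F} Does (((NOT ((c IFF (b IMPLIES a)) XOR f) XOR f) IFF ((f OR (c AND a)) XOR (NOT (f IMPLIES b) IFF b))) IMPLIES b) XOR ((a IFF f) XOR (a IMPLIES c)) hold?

F

Substituting f=F, c=F, a=T, b=F:
b IMPLIES a = F IMPLIES T = T
c IFF (b IMPLIES a) = F IFF T = F
(c IFF (b IMPLIES a)) XOR f = F XOR F = F
NOT ((c IFF (b IMPLIES a)) XOR f) = NOT F = T
NOT ((c IFF (b IMPLIES a)) XOR f) XOR f = T XOR F = T
c AND a = F AND T = F
f OR (c AND a) = F OR F = F
f IMPLIES b = F IMPLIES F = T
NOT (f IMPLIES b) = NOT T = F
NOT (f IMPLIES b) IFF b = F IFF F = T
(f OR (c AND a)) XOR (NOT (f IMPLIES b) IFF b) = F XOR T = T
(NOT ((c IFF (b IMPLIES a)) XOR f) XOR f) IFF ((f OR (c AND a)) XOR (NOT (f IMPLIES b) IFF b)) = T IFF T = T
((NOT ((c IFF (b IMPLIES a)) XOR f) XOR f) IFF ((f OR (c AND a)) XOR (NOT (f IMPLIES b) IFF b))) IMPLIES b = T IMPLIES F = F
a IFF f = T IFF F = F
a IMPLIES c = T IMPLIES F = F
(a IFF f) XOR (a IMPLIES c) = F XOR F = F
(((NOT ((c IFF (b IMPLIES a)) XOR f) XOR f) IFF ((f OR (c AND a)) XOR (NOT (f IMPLIES b) IFF b))) IMPLIES b) XOR ((a IFF f) XOR (a IMPLIES c)) = F XOR F = F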